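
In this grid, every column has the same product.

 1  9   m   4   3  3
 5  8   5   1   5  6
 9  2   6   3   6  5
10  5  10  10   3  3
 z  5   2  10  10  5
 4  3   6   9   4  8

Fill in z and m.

Columns 2 and 4 each multiply to 10800, so every column has product 10800.
Column 1: 1×5×9×10×4 = 1800, so the missing entry is 10800 ÷ 1800 = 6.
Column 3: 5×6×10×2×6 = 3600, so the missing entry is 10800 ÷ 3600 = 3.

z = 6, m = 3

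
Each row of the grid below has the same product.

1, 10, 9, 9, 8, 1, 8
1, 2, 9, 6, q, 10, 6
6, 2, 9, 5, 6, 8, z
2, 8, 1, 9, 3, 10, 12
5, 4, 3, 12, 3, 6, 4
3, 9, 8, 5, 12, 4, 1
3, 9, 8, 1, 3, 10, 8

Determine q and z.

q = 8, z = 2

Rows 4 and 6 each multiply to 51840, so every row has product 51840.
Row 2: 1×2×9×6×10×6 = 6480, so the missing entry is 51840 ÷ 6480 = 8.
Row 3: 6×2×9×5×6×8 = 25920, so the missing entry is 51840 ÷ 25920 = 2.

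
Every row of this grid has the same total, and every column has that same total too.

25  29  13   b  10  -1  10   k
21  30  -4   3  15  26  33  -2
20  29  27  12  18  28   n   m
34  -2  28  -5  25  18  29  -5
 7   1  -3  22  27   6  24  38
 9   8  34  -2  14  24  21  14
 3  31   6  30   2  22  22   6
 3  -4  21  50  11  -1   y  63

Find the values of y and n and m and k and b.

y = -21, n = 4, m = -16, k = 24, b = 12

Rows 2 and 4 both sum to 122, so that's the common total.
The known cells in column 4 total 110, leaving 122 − 110 = 12 for the blank.
The known cells in row 1 total 98, leaving 122 − 98 = 24 for the blank.
The known cells in column 8 total 138, leaving 122 − 138 = -16 for the blank.
The known cells in row 8 total 143, leaving 122 − 143 = -21 for the blank.
The known cells in row 3 total 118, leaving 122 − 118 = 4 for the blank.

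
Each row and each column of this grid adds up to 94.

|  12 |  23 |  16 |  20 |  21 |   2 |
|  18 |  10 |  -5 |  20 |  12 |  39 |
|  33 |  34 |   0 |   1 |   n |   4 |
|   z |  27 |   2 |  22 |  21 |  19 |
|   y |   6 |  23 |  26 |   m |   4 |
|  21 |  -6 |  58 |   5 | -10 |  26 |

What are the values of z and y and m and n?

The known cells in row 3 total 72, leaving 94 − 72 = 22 for the blank.
The known cells in column 5 total 66, leaving 94 − 66 = 28 for the blank.
The known cells in row 5 total 87, leaving 94 − 87 = 7 for the blank.
The known cells in row 4 total 91, leaving 94 − 91 = 3 for the blank.

z = 3, y = 7, m = 28, n = 22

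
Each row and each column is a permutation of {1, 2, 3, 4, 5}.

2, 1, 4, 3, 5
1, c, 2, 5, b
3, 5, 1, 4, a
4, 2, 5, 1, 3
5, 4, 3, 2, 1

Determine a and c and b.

At (row 2, col 2): column 2 already has {1, 2, 4, 5}, so the value is 3.
For row 3, column 5: row 3 already has {1, 3, 4, 5}; that leaves 2.
Cell (2,5): row 2 already has {1, 2, 3, 5} → 4.

a = 2, c = 3, b = 4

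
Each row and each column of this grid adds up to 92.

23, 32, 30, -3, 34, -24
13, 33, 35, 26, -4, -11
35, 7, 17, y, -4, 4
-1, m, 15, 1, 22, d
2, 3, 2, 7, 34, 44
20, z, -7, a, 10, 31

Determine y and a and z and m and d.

y = 33, a = 28, z = 10, m = 7, d = 48

Row 3 has 35 + 7 + 17 − 4 + 4 = 59; the blank must be 92 − 59 = 33.
Column 4 has -3 + 26 + 33 + 1 + 7 = 64; the blank must be 92 − 64 = 28.
Row 6 has 20 − 7 + 28 + 10 + 31 = 82; the blank must be 92 − 82 = 10.
Column 2 has 32 + 33 + 7 + 3 + 10 = 85; the blank must be 92 − 85 = 7.
Row 4 has -1 + 7 + 15 + 1 + 22 = 44; the blank must be 92 − 44 = 48.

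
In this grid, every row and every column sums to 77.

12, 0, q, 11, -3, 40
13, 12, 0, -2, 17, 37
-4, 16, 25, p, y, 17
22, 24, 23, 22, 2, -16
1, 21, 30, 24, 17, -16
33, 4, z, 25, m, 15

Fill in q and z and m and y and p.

q = 17, z = -18, m = 18, y = 26, p = -3

Column 4: 11 − 2 + 22 + 24 + 25 = 80, so its missing entry is 77 − 80 = -3.
Row 3: -4 + 16 + 25 − 3 + 17 = 51, so its missing entry is 77 − 51 = 26.
Column 5: -3 + 17 + 26 + 2 + 17 = 59, so its missing entry is 77 − 59 = 18.
Row 1: 12 + 0 + 11 − 3 + 40 = 60, so its missing entry is 77 − 60 = 17.
Row 6: 33 + 4 + 25 + 18 + 15 = 95, so its missing entry is 77 − 95 = -18.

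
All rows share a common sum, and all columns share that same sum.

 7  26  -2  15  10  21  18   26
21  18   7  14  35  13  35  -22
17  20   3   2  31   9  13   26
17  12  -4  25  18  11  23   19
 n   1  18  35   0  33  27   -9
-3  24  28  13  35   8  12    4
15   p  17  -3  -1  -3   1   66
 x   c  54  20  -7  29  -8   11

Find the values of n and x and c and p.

n = 16, x = 31, c = -9, p = 29

Rows 1 and 2 both sum to 121, so that's the common total.
Row 7: 15 + 17 − 3 − 1 − 3 + 1 + 66 = 92, so its missing entry is 121 − 92 = 29.
Row 5: 1 + 18 + 35 + 0 + 33 + 27 − 9 = 105, so its missing entry is 121 − 105 = 16.
Column 2: 26 + 18 + 20 + 12 + 1 + 24 + 29 = 130, so its missing entry is 121 − 130 = -9.
Row 8: -9 + 54 + 20 − 7 + 29 − 8 + 11 = 90, so its missing entry is 121 − 90 = 31.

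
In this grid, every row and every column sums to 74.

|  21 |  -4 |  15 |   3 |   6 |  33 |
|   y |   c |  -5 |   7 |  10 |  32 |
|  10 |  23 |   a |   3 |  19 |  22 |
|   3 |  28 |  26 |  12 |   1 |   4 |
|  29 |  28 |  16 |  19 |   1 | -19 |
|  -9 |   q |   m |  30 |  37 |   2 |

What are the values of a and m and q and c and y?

a = -3, m = 25, q = -11, c = 10, y = 20

Row 3: 10 + 23 + 3 + 19 + 22 = 77, so its missing entry is 74 − 77 = -3.
Column 1: 21 + 10 + 3 + 29 − 9 = 54, so its missing entry is 74 − 54 = 20.
Row 2: 20 − 5 + 7 + 10 + 32 = 64, so its missing entry is 74 − 64 = 10.
Column 2: -4 + 10 + 23 + 28 + 28 = 85, so its missing entry is 74 − 85 = -11.
Row 6: -9 − 11 + 30 + 37 + 2 = 49, so its missing entry is 74 − 49 = 25.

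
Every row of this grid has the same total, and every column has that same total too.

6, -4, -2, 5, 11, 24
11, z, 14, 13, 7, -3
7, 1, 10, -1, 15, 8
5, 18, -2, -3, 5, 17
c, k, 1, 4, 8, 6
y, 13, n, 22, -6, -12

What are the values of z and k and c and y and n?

Rows 1 and 3 both sum to 40, so that's the common total.
Row 2: 11 + 14 + 13 + 7 − 3 = 42, so its missing entry is 40 − 42 = -2.
Column 2: -4 − 2 + 1 + 18 + 13 = 26, so its missing entry is 40 − 26 = 14.
Row 5: 14 + 1 + 4 + 8 + 6 = 33, so its missing entry is 40 − 33 = 7.
Column 1: 6 + 11 + 7 + 5 + 7 = 36, so its missing entry is 40 − 36 = 4.
Row 6: 4 + 13 + 22 − 6 − 12 = 21, so its missing entry is 40 − 21 = 19.

z = -2, k = 14, c = 7, y = 4, n = 19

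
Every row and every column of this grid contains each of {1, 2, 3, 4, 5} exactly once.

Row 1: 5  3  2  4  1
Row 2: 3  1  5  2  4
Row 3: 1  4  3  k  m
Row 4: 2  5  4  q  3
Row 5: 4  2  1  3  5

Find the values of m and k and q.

Cell (3,5): column 5 already has {1, 3, 4, 5} → 2.
For row 3, column 4: row 3 already has {1, 2, 3, 4}; that leaves 5.
Cell (4,4): row 4 already has {2, 3, 4, 5} → 1.

m = 2, k = 5, q = 1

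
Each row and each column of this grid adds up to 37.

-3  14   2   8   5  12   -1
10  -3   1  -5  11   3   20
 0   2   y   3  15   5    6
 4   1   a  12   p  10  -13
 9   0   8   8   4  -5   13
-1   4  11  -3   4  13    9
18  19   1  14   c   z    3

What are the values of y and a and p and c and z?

Column 6 has 12 + 3 + 5 + 10 − 5 + 13 = 38; the blank must be 37 − 38 = -1.
Row 7 has 18 + 19 + 1 + 14 − 1 + 3 = 54; the blank must be 37 − 54 = -17.
Column 5 has 5 + 11 + 15 + 4 + 4 − 17 = 22; the blank must be 37 − 22 = 15.
Row 3 has 0 + 2 + 3 + 15 + 5 + 6 = 31; the blank must be 37 − 31 = 6.
Row 4 has 4 + 1 + 12 + 15 + 10 − 13 = 29; the blank must be 37 − 29 = 8.

y = 6, a = 8, p = 15, c = -17, z = -1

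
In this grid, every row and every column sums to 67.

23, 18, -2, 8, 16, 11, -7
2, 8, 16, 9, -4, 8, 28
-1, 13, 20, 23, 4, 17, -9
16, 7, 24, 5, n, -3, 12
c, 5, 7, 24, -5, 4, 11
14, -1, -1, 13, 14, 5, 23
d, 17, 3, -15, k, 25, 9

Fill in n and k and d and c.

The known cells in row 5 total 46, leaving 67 − 46 = 21 for the blank.
The known cells in row 4 total 61, leaving 67 − 61 = 6 for the blank.
The known cells in column 5 total 31, leaving 67 − 31 = 36 for the blank.
The known cells in row 7 total 75, leaving 67 − 75 = -8 for the blank.

n = 6, k = 36, d = -8, c = 21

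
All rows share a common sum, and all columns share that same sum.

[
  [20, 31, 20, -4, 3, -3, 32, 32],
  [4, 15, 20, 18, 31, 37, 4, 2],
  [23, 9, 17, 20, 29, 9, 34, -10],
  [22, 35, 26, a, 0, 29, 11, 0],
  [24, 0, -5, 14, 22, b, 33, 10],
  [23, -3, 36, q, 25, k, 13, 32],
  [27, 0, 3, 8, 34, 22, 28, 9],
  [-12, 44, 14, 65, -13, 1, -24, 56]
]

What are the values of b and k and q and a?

b = 33, k = 3, q = 2, a = 8

Rows 1 and 2 both sum to 131, so that's the common total.
The known cells in row 5 total 98, leaving 131 − 98 = 33 for the blank.
The known cells in column 6 total 128, leaving 131 − 128 = 3 for the blank.
The known cells in row 6 total 129, leaving 131 − 129 = 2 for the blank.
The known cells in row 4 total 123, leaving 131 − 123 = 8 for the blank.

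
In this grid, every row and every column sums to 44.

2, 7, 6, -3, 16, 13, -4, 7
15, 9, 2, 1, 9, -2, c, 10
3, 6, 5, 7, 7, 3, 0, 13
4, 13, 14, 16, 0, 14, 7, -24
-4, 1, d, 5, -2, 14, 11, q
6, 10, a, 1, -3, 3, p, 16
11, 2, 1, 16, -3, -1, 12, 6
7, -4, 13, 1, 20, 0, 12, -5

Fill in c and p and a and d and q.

c = 0, p = 6, a = 5, d = -2, q = 21

The known cells in row 2 total 44, leaving 44 − 44 = 0 for the blank.
The known cells in column 7 total 38, leaving 44 − 38 = 6 for the blank.
The known cells in column 8 total 23, leaving 44 − 23 = 21 for the blank.
The known cells in row 5 total 46, leaving 44 − 46 = -2 for the blank.
The known cells in row 6 total 39, leaving 44 − 39 = 5 for the blank.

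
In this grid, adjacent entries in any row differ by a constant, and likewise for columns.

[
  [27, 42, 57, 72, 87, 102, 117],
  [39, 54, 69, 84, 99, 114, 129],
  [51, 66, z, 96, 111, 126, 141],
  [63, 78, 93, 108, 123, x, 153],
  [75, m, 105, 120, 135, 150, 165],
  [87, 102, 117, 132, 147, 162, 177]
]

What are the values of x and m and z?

Along each row the entries change by 15 per step; down each column they change by 12.
Row 4: from 63 at column 1, stepping by 15 to column 6 gives 138.
Row 5: from 75 at column 1, stepping by 15 to column 2 gives 90.
Row 3: from 51 at column 1, stepping by 15 to column 3 gives 81.

x = 138, m = 90, z = 81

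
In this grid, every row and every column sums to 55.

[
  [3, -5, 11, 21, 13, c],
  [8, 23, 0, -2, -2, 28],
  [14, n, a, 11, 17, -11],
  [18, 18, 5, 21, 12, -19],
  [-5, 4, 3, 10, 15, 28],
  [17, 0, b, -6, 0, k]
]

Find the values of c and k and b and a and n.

c = 12, k = 17, b = 27, a = 9, n = 15

Column 2 has -5 + 23 + 18 + 4 + 0 = 40; the blank must be 55 − 40 = 15.
Row 1 has 3 − 5 + 11 + 21 + 13 = 43; the blank must be 55 − 43 = 12.
Column 6 has 12 + 28 − 11 − 19 + 28 = 38; the blank must be 55 − 38 = 17.
Row 3 has 14 + 15 + 11 + 17 − 11 = 46; the blank must be 55 − 46 = 9.
Row 6 has 17 + 0 − 6 + 0 + 17 = 28; the blank must be 55 − 28 = 27.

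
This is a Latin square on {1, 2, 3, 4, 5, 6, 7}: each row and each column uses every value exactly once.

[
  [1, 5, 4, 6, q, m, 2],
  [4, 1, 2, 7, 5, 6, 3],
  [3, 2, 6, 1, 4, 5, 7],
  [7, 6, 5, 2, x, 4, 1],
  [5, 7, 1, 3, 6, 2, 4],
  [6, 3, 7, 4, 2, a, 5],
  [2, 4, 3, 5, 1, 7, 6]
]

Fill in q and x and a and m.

At (row 6, col 6): row 6 already has {2, 3, 4, 5, 6, 7}, so the value is 1.
For row 4, column 5: row 4 already has {1, 2, 4, 5, 6, 7}; that leaves 3.
At (row 1, col 5): column 5 already has {1, 2, 3, 4, 5, 6}, so the value is 7.
At (row 1, col 6): row 1 already has {1, 2, 4, 5, 6, 7}, so the value is 3.

q = 7, x = 3, a = 1, m = 3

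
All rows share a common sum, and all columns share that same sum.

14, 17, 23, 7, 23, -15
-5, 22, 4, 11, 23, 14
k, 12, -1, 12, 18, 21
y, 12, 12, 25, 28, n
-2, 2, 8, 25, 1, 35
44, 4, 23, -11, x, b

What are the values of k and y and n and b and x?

k = 7, y = 11, n = -19, b = 33, x = -24

Rows 1 and 2 both sum to 69, so that's the common total.
The known cells in column 5 total 93, leaving 69 − 93 = -24 for the blank.
The known cells in row 6 total 36, leaving 69 − 36 = 33 for the blank.
The known cells in row 3 total 62, leaving 69 − 62 = 7 for the blank.
The known cells in column 1 total 58, leaving 69 − 58 = 11 for the blank.
The known cells in row 4 total 88, leaving 69 − 88 = -19 for the blank.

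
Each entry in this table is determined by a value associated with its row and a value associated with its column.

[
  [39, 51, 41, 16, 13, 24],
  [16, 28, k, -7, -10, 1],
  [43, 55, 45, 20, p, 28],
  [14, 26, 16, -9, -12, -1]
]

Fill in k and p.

The difference between any two rows is the same in every column — this is an addition table with the headers hidden.
Row 2 minus row 1 is -7 − 16 = -23, so its entry in column 3 is 41 + (-23) = 18.
Row 3 minus row 1 is 20 − 16 = 4, so its entry in column 5 is 13 + 4 = 17.

k = 18, p = 17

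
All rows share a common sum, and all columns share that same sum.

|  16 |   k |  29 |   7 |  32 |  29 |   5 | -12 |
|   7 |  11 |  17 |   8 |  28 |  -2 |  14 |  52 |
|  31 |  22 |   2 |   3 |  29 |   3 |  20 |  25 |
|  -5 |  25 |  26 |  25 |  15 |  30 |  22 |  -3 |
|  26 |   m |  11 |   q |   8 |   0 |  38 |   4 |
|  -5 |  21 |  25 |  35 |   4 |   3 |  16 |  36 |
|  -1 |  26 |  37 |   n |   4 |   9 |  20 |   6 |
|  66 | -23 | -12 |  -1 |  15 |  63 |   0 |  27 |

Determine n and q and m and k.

Rows 2 and 3 both sum to 135, so that's the common total.
Row 1: 16 + 29 + 7 + 32 + 29 + 5 − 12 = 106, so its missing entry is 135 − 106 = 29.
Row 7: -1 + 26 + 37 + 4 + 9 + 20 + 6 = 101, so its missing entry is 135 − 101 = 34.
Column 2: 29 + 11 + 22 + 25 + 21 + 26 − 23 = 111, so its missing entry is 135 − 111 = 24.
Row 5: 26 + 24 + 11 + 8 + 0 + 38 + 4 = 111, so its missing entry is 135 − 111 = 24.

n = 34, q = 24, m = 24, k = 29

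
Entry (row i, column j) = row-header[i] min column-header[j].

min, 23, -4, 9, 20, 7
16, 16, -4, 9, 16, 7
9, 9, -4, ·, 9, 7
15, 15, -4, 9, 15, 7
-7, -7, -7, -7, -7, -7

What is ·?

9

min(9, 9) = 9.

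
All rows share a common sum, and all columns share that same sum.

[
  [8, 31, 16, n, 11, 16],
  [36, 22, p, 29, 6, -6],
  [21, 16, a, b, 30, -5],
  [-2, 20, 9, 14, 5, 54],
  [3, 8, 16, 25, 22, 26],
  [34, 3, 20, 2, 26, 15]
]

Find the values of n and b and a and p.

Rows 4 and 5 both sum to 100, so that's the common total.
The known cells in row 2 total 87, leaving 100 − 87 = 13 for the blank.
The known cells in row 1 total 82, leaving 100 − 82 = 18 for the blank.
The known cells in column 4 total 88, leaving 100 − 88 = 12 for the blank.
The known cells in row 3 total 74, leaving 100 − 74 = 26 for the blank.

n = 18, b = 12, a = 26, p = 13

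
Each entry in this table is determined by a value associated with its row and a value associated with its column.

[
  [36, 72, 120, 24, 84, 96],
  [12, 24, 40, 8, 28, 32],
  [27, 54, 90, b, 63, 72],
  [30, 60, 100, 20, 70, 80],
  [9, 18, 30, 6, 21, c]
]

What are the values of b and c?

b = 18, c = 24

Each row is a constant multiple of every other row — this is a multiplication table with the headers hidden.
Row 3 is 90/120 = 3/4 times row 1, so its entry in column 4 is 24 × 3/4 = 18.
Row 5 is 30/120 = 1/4 times row 1, so its entry in column 6 is 96 × 1/4 = 24.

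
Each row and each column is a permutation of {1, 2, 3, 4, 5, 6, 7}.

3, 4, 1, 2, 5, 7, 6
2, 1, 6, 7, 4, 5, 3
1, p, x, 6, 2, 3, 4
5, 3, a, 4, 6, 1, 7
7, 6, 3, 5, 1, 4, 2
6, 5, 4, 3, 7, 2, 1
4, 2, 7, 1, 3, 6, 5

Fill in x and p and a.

x = 5, p = 7, a = 2

At (row 4, col 3): row 4 already has {1, 3, 4, 5, 6, 7}, so the value is 2.
Cell (3,2): column 2 already has {1, 2, 3, 4, 5, 6} → 7.
Cell (3,3): row 3 already has {1, 2, 3, 4, 6, 7} → 5.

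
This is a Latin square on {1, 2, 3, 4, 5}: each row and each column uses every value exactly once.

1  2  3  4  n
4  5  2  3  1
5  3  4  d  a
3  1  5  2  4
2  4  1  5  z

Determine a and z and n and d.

At (row 3, col 4): column 4 already has {2, 3, 4, 5}, so the value is 1.
For row 3, column 5: row 3 already has {1, 3, 4, 5}; that leaves 2.
At (row 1, col 5): row 1 already has {1, 2, 3, 4}, so the value is 5.
At (row 5, col 5): row 5 already has {1, 2, 4, 5}, so the value is 3.

a = 2, z = 3, n = 5, d = 1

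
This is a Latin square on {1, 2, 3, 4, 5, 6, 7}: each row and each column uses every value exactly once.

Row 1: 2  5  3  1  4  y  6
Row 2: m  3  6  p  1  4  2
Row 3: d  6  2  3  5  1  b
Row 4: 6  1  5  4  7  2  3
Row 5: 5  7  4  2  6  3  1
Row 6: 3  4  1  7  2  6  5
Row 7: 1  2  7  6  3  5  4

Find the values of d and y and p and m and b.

d = 4, y = 7, p = 5, m = 7, b = 7

At (row 3, col 7): column 7 already has {1, 2, 3, 4, 5, 6}, so the value is 7.
For row 3, column 1: row 3 already has {1, 2, 3, 5, 6, 7}; that leaves 4.
Cell (1,6): row 1 already has {1, 2, 3, 4, 5, 6} → 7.
Cell (2,1): column 1 already has {1, 2, 3, 4, 5, 6} → 7.
Cell (2,4): row 2 already has {1, 2, 3, 4, 6, 7} → 5.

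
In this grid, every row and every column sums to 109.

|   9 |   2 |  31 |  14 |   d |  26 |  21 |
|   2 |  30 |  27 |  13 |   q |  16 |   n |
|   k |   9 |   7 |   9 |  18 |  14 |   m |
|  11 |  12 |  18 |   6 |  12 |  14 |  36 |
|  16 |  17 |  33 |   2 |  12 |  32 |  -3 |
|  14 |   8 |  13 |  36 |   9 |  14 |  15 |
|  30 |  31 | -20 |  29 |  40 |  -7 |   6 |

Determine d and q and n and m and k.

Row 1 has 9 + 2 + 31 + 14 + 26 + 21 = 103; the blank must be 109 − 103 = 6.
Column 1 has 9 + 2 + 11 + 16 + 14 + 30 = 82; the blank must be 109 − 82 = 27.
Column 5 has 6 + 18 + 12 + 12 + 9 + 40 = 97; the blank must be 109 − 97 = 12.
Row 3 has 27 + 9 + 7 + 9 + 18 + 14 = 84; the blank must be 109 − 84 = 25.
Row 2 has 2 + 30 + 27 + 13 + 12 + 16 = 100; the blank must be 109 − 100 = 9.

d = 6, q = 12, n = 9, m = 25, k = 27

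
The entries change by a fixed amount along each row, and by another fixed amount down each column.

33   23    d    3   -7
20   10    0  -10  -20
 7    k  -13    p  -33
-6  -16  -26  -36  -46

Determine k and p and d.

k = -3, p = -23, d = 13

Along each row the entries change by -10 per step; down each column they change by -13.
Row 3: from 7 at column 1, stepping by -10 to column 2 gives -3.
Row 3: from 7 at column 1, stepping by -10 to column 4 gives -23.
Row 1: from 33 at column 1, stepping by -10 to column 3 gives 13.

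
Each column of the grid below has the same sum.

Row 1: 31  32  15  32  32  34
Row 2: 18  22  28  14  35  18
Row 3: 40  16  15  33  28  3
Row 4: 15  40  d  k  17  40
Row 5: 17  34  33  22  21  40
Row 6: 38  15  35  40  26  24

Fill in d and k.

The complete columns each total 159.
Column 3 is missing 159 − 126 = 33 (since 15 + 28 + 15 + 33 + 35 = 126).
Column 4 is missing 159 − 141 = 18 (since 32 + 14 + 33 + 22 + 40 = 141).

d = 33, k = 18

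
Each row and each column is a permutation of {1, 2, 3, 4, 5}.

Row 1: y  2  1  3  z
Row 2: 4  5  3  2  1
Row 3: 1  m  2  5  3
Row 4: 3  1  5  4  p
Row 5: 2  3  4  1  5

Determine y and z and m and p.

y = 5, z = 4, m = 4, p = 2

For row 3, column 2: row 3 already has {1, 2, 3, 5}; that leaves 4.
At (row 4, col 5): row 4 already has {1, 3, 4, 5}, so the value is 2.
At (row 1, col 5): column 5 already has {1, 2, 3, 5}, so the value is 4.
Cell (1,1): row 1 already has {1, 2, 3, 4} → 5.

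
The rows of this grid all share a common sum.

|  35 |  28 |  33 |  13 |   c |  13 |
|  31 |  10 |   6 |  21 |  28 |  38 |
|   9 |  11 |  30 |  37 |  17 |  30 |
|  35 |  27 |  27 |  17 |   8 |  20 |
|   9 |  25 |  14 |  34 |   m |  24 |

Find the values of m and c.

m = 28, c = 12

Row 3 sums to 134 and so does row 4; that's the common total.
In row 5 the known cells total 106, leaving 134 − 106 = 28.
In row 1 the known cells total 122, leaving 134 − 122 = 12.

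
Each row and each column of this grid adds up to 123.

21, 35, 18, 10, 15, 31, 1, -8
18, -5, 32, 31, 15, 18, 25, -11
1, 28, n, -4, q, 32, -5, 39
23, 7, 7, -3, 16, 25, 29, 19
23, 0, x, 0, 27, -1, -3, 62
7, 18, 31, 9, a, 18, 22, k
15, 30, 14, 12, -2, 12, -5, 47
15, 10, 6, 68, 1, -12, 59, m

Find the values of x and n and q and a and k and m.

The known cells in row 8 total 147, leaving 123 − 147 = -24 for the blank.
The known cells in column 8 total 124, leaving 123 − 124 = -1 for the blank.
The known cells in row 6 total 104, leaving 123 − 104 = 19 for the blank.
The known cells in column 5 total 91, leaving 123 − 91 = 32 for the blank.
The known cells in row 5 total 108, leaving 123 − 108 = 15 for the blank.
The known cells in row 3 total 123, leaving 123 − 123 = 0 for the blank.

x = 15, n = 0, q = 32, a = 19, k = -1, m = -24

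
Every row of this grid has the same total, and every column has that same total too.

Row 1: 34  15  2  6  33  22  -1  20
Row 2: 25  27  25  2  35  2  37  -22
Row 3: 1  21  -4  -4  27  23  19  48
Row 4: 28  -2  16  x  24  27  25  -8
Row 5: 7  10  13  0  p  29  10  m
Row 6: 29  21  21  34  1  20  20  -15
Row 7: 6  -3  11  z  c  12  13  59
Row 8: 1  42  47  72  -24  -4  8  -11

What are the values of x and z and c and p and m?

Rows 1 and 2 both sum to 131, so that's the common total.
Row 4: 28 − 2 + 16 + 24 + 27 + 25 − 8 = 110, so its missing entry is 131 − 110 = 21.
Column 4: 6 + 2 − 4 + 21 + 0 + 34 + 72 = 131, so its missing entry is 131 − 131 = 0.
Row 7: 6 − 3 + 11 + 0 + 12 + 13 + 59 = 98, so its missing entry is 131 − 98 = 33.
Column 5: 33 + 35 + 27 + 24 + 1 + 33 − 24 = 129, so its missing entry is 131 − 129 = 2.
Row 5: 7 + 10 + 13 + 0 + 2 + 29 + 10 = 71, so its missing entry is 131 − 71 = 60.

x = 21, z = 0, c = 33, p = 2, m = 60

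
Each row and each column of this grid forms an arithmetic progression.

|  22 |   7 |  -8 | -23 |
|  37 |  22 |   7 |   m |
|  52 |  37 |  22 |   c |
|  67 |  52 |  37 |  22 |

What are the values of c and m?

Along each row the entries change by -15 per step; down each column they change by 15.
Row 3: from 52 at column 1, stepping by -15 to column 4 gives 7.
Row 2: from 37 at column 1, stepping by -15 to column 4 gives -8.

c = 7, m = -8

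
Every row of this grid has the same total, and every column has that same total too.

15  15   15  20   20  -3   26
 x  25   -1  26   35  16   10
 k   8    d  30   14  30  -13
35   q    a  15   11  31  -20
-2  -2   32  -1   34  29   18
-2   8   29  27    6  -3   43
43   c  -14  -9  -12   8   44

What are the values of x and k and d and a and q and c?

x = -3, k = 22, d = 17, a = 30, q = 6, c = 48

Rows 1 and 5 both sum to 108, so that's the common total.
The known cells in row 7 total 60, leaving 108 − 60 = 48 for the blank.
The known cells in column 2 total 102, leaving 108 − 102 = 6 for the blank.
The known cells in row 2 total 111, leaving 108 − 111 = -3 for the blank.
The known cells in column 1 total 86, leaving 108 − 86 = 22 for the blank.
The known cells in row 3 total 91, leaving 108 − 91 = 17 for the blank.
The known cells in row 4 total 78, leaving 108 − 78 = 30 for the blank.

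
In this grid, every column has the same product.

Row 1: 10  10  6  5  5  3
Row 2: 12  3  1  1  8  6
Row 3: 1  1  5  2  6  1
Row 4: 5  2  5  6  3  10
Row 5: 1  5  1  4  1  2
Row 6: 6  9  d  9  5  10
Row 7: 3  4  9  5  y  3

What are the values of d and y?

Columns 2 and 4 each multiply to 10800, so every column has product 10800.
Column 3: 6×1×5×5×1×9 = 1350, so the missing entry is 10800 ÷ 1350 = 8.
Column 5: 5×8×6×3×1×5 = 3600, so the missing entry is 10800 ÷ 3600 = 3.

d = 8, y = 3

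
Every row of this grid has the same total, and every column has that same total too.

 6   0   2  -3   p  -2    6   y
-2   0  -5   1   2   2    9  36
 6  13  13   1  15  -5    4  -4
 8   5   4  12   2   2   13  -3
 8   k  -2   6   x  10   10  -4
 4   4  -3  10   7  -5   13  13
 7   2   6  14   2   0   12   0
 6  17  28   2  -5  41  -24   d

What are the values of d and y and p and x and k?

d = -22, y = 27, p = 7, x = 13, k = 2

Rows 2 and 3 both sum to 43, so that's the common total.
The known cells in row 8 total 65, leaving 43 − 65 = -22 for the blank.
The known cells in column 8 total 16, leaving 43 − 16 = 27 for the blank.
The known cells in row 1 total 36, leaving 43 − 36 = 7 for the blank.
The known cells in column 5 total 30, leaving 43 − 30 = 13 for the blank.
The known cells in row 5 total 41, leaving 43 − 41 = 2 for the blank.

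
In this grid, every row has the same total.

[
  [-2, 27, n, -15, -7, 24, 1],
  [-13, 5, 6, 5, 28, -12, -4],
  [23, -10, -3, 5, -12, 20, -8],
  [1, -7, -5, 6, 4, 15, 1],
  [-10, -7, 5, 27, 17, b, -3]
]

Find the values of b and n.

b = -14, n = -13

Rows 3 and 4 both add up to 15, so every row sums to 15.
Row 5: -10 − 7 + 5 + 27 + 17 − 3 = 29, so the missing entry is 15 − 29 = -14.
Row 1: -2 + 27 − 15 − 7 + 24 + 1 = 28, so the missing entry is 15 − 28 = -13.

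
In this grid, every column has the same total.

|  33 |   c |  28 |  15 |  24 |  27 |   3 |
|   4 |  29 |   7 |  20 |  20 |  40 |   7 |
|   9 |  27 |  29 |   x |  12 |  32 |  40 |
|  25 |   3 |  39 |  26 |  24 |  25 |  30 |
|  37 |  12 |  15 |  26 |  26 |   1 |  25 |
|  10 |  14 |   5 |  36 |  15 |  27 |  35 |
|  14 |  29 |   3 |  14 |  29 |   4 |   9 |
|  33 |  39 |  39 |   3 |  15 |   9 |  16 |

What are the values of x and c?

x = 25, c = 12

Columns 3 and 5 both add up to 165, so every column sums to 165.
Column 4: 15 + 20 + 26 + 26 + 36 + 14 + 3 = 140, so the missing entry is 165 − 140 = 25.
Column 2: 29 + 27 + 3 + 12 + 14 + 29 + 39 = 153, so the missing entry is 165 − 153 = 12.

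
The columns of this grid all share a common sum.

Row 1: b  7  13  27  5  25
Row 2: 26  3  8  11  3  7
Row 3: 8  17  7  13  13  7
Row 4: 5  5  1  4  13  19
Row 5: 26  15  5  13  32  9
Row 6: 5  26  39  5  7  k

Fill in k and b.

k = 6, b = 3

Columns 4 and 5 both add up to 73, so every column sums to 73.
Column 6: 25 + 7 + 7 + 19 + 9 = 67, so the missing entry is 73 − 67 = 6.
Column 1: 26 + 8 + 5 + 26 + 5 = 70, so the missing entry is 73 − 70 = 3.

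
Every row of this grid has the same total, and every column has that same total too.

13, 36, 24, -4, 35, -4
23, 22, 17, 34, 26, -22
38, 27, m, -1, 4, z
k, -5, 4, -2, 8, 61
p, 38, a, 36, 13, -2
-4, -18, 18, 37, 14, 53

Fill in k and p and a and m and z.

Rows 1 and 2 both sum to 100, so that's the common total.
Row 4: -5 + 4 − 2 + 8 + 61 = 66, so its missing entry is 100 − 66 = 34.
Column 1: 13 + 23 + 38 + 34 − 4 = 104, so its missing entry is 100 − 104 = -4.
Row 5: -4 + 38 + 36 + 13 − 2 = 81, so its missing entry is 100 − 81 = 19.
Column 3: 24 + 17 + 4 + 19 + 18 = 82, so its missing entry is 100 − 82 = 18.
Row 3: 38 + 27 + 18 − 1 + 4 = 86, so its missing entry is 100 − 86 = 14.

k = 34, p = -4, a = 19, m = 18, z = 14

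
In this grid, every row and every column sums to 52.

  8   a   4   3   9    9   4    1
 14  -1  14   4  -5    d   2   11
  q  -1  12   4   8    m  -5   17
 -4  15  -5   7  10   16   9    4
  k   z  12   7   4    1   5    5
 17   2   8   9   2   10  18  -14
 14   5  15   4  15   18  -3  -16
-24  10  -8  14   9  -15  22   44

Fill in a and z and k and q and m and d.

a = 14, z = 8, k = 10, q = 17, m = 0, d = 13

Row 1 has 8 + 4 + 3 + 9 + 9 + 4 + 1 = 38; the blank must be 52 − 38 = 14.
Row 2 has 14 − 1 + 14 + 4 − 5 + 2 + 11 = 39; the blank must be 52 − 39 = 13.
Column 6 has 9 + 13 + 16 + 1 + 10 + 18 − 15 = 52; the blank must be 52 − 52 = 0.
Row 3 has -1 + 12 + 4 + 8 + 0 − 5 + 17 = 35; the blank must be 52 − 35 = 17.
Column 1 has 8 + 14 + 17 − 4 + 17 + 14 − 24 = 42; the blank must be 52 − 42 = 10.
Row 5 has 10 + 12 + 7 + 4 + 1 + 5 + 5 = 44; the blank must be 52 − 44 = 8.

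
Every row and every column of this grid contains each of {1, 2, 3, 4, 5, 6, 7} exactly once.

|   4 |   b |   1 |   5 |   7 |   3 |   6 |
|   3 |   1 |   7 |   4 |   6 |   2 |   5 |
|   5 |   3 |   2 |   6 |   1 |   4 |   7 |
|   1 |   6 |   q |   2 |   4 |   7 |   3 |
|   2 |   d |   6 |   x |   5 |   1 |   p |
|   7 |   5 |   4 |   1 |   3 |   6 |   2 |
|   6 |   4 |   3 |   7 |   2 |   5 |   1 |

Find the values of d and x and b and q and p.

At (row 1, col 2): row 1 already has {1, 3, 4, 5, 6, 7}, so the value is 2.
Cell (5,4): column 4 already has {1, 2, 4, 5, 6, 7} → 3.
For row 5, column 7: column 7 already has {1, 2, 3, 5, 6, 7}; that leaves 4.
Cell (4,3): row 4 already has {1, 2, 3, 4, 6, 7} → 5.
At (row 5, col 2): row 5 already has {1, 2, 3, 4, 5, 6}, so the value is 7.

d = 7, x = 3, b = 2, q = 5, p = 4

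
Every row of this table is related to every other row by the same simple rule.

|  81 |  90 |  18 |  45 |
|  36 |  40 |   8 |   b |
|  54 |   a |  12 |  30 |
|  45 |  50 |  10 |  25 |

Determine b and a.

b = 20, a = 60

Each row is a constant multiple of every other row — this is a multiplication table with the headers hidden.
Row 2 is 36/81 = 4/9 times row 1, so its entry in column 4 is 45 × 4/9 = 20.
Row 3 is 54/81 = 2/3 times row 1, so its entry in column 2 is 90 × 2/3 = 60.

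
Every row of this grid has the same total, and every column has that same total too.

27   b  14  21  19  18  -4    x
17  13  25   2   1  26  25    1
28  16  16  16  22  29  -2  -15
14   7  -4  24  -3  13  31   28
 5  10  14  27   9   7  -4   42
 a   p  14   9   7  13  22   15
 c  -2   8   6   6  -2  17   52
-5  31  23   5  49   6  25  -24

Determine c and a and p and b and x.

Rows 2 and 3 both sum to 110, so that's the common total.
The known cells in column 8 total 99, leaving 110 − 99 = 11 for the blank.
The known cells in row 1 total 106, leaving 110 − 106 = 4 for the blank.
The known cells in column 2 total 79, leaving 110 − 79 = 31 for the blank.
The known cells in row 6 total 111, leaving 110 − 111 = -1 for the blank.
The known cells in row 7 total 85, leaving 110 − 85 = 25 for the blank.

c = 25, a = -1, p = 31, b = 4, x = 11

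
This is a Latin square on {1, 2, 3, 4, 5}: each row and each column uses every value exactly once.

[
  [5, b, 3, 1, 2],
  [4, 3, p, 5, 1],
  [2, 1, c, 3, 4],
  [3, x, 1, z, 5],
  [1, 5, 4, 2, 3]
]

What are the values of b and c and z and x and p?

Cell (1,2): row 1 already has {1, 2, 3, 5} → 4.
At (row 2, col 3): row 2 already has {1, 3, 4, 5}, so the value is 2.
At (row 4, col 2): column 2 already has {1, 3, 4, 5}, so the value is 2.
Cell (4,4): row 4 already has {1, 2, 3, 5} → 4.
At (row 3, col 3): row 3 already has {1, 2, 3, 4}, so the value is 5.

b = 4, c = 5, z = 4, x = 2, p = 2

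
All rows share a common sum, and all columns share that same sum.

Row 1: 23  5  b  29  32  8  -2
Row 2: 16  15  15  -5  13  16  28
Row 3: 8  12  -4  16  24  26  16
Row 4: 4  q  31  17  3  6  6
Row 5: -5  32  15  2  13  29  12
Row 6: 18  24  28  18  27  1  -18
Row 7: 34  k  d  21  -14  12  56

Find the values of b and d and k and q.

Rows 2 and 3 both sum to 98, so that's the common total.
Row 4 has 4 + 31 + 17 + 3 + 6 + 6 = 67; the blank must be 98 − 67 = 31.
Column 2 has 5 + 15 + 12 + 31 + 32 + 24 = 119; the blank must be 98 − 119 = -21.
Row 1 has 23 + 5 + 29 + 32 + 8 − 2 = 95; the blank must be 98 − 95 = 3.
Row 7 has 34 − 21 + 21 − 14 + 12 + 56 = 88; the blank must be 98 − 88 = 10.

b = 3, d = 10, k = -21, q = 31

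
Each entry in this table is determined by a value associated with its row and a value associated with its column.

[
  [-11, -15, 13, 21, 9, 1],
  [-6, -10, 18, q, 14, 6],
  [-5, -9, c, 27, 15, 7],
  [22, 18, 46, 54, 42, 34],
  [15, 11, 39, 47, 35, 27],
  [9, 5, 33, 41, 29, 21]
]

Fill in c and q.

The difference between any two rows is the same in every column — this is an addition table with the headers hidden.
Row 3 minus row 1 is 7 − 1 = 6, so its entry in column 3 is 13 + 6 = 19.
Row 2 minus row 1 is 6 − 1 = 5, so its entry in column 4 is 21 + 5 = 26.

c = 19, q = 26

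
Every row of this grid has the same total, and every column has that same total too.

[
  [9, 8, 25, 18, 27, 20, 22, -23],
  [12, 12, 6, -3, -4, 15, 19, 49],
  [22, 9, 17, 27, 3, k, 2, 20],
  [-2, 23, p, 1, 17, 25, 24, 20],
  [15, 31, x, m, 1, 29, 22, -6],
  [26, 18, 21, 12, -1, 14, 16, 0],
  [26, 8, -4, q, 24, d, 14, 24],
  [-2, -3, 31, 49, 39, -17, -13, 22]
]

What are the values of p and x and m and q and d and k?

p = -2, x = 12, m = 2, q = 0, d = 14, k = 6

Rows 1 and 2 both sum to 106, so that's the common total.
Row 3: 22 + 9 + 17 + 27 + 3 + 2 + 20 = 100, so its missing entry is 106 − 100 = 6.
Column 6: 20 + 15 + 6 + 25 + 29 + 14 − 17 = 92, so its missing entry is 106 − 92 = 14.
Row 4: -2 + 23 + 1 + 17 + 25 + 24 + 20 = 108, so its missing entry is 106 − 108 = -2.
Column 3: 25 + 6 + 17 − 2 + 21 − 4 + 31 = 94, so its missing entry is 106 − 94 = 12.
Row 5: 15 + 31 + 12 + 1 + 29 + 22 − 6 = 104, so its missing entry is 106 − 104 = 2.
Row 7: 26 + 8 − 4 + 24 + 14 + 14 + 24 = 106, so its missing entry is 106 − 106 = 0.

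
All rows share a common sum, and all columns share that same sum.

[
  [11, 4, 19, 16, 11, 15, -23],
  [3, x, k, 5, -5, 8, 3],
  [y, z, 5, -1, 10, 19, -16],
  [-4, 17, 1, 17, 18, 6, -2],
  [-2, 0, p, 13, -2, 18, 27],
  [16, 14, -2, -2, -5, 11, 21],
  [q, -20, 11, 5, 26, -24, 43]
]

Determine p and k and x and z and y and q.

Rows 1 and 4 both sum to 53, so that's the common total.
The known cells in row 5 total 54, leaving 53 − 54 = -1 for the blank.
The known cells in column 3 total 33, leaving 53 − 33 = 20 for the blank.
The known cells in row 2 total 34, leaving 53 − 34 = 19 for the blank.
The known cells in column 2 total 34, leaving 53 − 34 = 19 for the blank.
The known cells in row 3 total 36, leaving 53 − 36 = 17 for the blank.
The known cells in row 7 total 41, leaving 53 − 41 = 12 for the blank.

p = -1, k = 20, x = 19, z = 19, y = 17, q = 12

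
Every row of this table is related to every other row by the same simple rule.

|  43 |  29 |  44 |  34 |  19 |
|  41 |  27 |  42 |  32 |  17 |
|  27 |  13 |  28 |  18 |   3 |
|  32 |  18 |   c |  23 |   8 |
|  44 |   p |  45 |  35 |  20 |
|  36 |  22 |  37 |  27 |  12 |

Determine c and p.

c = 33, p = 30

The difference between any two rows is the same in every column — this is an addition table with the headers hidden.
Row 4 minus row 1 is 23 − 34 = -11, so its entry in column 3 is 44 + (-11) = 33.
Row 5 minus row 1 is 35 − 34 = 1, so its entry in column 2 is 29 + 1 = 30.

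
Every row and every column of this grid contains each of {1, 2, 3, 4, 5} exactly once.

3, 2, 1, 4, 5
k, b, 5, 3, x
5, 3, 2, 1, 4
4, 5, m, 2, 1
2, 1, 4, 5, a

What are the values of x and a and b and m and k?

x = 2, a = 3, b = 4, m = 3, k = 1

At (row 5, col 5): row 5 already has {1, 2, 4, 5}, so the value is 3.
Cell (2,2): column 2 already has {1, 2, 3, 5} → 4.
Cell (2,5): column 5 already has {1, 3, 4, 5} → 2.
At (row 2, col 1): row 2 already has {2, 3, 4, 5}, so the value is 1.
Cell (4,3): row 4 already has {1, 2, 4, 5} → 3.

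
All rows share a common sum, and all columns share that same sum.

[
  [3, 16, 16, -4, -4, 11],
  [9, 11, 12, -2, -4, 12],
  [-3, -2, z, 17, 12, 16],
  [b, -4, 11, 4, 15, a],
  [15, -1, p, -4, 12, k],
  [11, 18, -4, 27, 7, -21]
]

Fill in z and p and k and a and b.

z = -2, p = 5, k = 11, a = 9, b = 3

Rows 1 and 2 both sum to 38, so that's the common total.
Column 1: 3 + 9 − 3 + 15 + 11 = 35, so its missing entry is 38 − 35 = 3.
Row 3: -3 − 2 + 17 + 12 + 16 = 40, so its missing entry is 38 − 40 = -2.
Column 3: 16 + 12 − 2 + 11 − 4 = 33, so its missing entry is 38 − 33 = 5.
Row 5: 15 − 1 + 5 − 4 + 12 = 27, so its missing entry is 38 − 27 = 11.
Row 4: 3 − 4 + 11 + 4 + 15 = 29, so its missing entry is 38 − 29 = 9.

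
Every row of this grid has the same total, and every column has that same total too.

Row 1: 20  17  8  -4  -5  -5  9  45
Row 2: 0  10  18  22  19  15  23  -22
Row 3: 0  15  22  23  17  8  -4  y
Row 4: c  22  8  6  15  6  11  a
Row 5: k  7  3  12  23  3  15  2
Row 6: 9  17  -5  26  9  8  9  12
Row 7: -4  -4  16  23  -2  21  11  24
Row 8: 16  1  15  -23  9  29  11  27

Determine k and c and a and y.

k = 20, c = 24, a = -7, y = 4

Rows 1 and 2 both sum to 85, so that's the common total.
The known cells in row 5 total 65, leaving 85 − 65 = 20 for the blank.
The known cells in row 3 total 81, leaving 85 − 81 = 4 for the blank.
The known cells in column 8 total 92, leaving 85 − 92 = -7 for the blank.
The known cells in row 4 total 61, leaving 85 − 61 = 24 for the blank.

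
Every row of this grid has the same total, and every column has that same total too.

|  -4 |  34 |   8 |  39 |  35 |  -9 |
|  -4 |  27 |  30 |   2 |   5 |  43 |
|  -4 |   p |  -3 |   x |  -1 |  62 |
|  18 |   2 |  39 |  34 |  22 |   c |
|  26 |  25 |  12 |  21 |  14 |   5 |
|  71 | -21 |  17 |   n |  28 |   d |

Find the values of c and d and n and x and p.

c = -12, d = 14, n = -6, x = 13, p = 36

Rows 1 and 2 both sum to 103, so that's the common total.
Column 2 has 34 + 27 + 2 + 25 − 21 = 67; the blank must be 103 − 67 = 36.
Row 3 has -4 + 36 − 3 − 1 + 62 = 90; the blank must be 103 − 90 = 13.
Column 4 has 39 + 2 + 13 + 34 + 21 = 109; the blank must be 103 − 109 = -6.
Row 6 has 71 − 21 + 17 − 6 + 28 = 89; the blank must be 103 − 89 = 14.
Row 4 has 18 + 2 + 39 + 34 + 22 = 115; the blank must be 103 − 115 = -12.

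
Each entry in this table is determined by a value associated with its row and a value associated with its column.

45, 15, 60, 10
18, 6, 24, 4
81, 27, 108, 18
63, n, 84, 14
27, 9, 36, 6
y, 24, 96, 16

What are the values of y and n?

y = 72, n = 21

Each row is a constant multiple of every other row — this is a multiplication table with the headers hidden.
Row 6 is 16/10 = 8/5 times row 1, so its entry in column 1 is 45 × 8/5 = 72.
Row 4 is 14/10 = 7/5 times row 1, so its entry in column 2 is 15 × 7/5 = 21.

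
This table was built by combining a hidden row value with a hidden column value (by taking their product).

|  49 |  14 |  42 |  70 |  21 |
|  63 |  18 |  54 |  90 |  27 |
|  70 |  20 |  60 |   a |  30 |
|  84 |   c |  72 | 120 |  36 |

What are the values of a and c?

a = 100, c = 24

Each row is a constant multiple of every other row — this is a multiplication table with the headers hidden.
Row 3 is 70/49 = 10/7 times row 1, so its entry in column 4 is 70 × 10/7 = 100.
Row 4 is 84/49 = 12/7 times row 1, so its entry in column 2 is 14 × 12/7 = 24.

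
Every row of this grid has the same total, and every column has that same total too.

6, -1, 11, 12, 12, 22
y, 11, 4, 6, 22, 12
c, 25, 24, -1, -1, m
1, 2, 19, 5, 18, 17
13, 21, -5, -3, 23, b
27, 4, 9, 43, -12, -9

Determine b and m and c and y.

b = 13, m = 7, c = 8, y = 7

Rows 1 and 4 both sum to 62, so that's the common total.
Row 2 has 11 + 4 + 6 + 22 + 12 = 55; the blank must be 62 − 55 = 7.
Row 5 has 13 + 21 − 5 − 3 + 23 = 49; the blank must be 62 − 49 = 13.
Column 6 has 22 + 12 + 17 + 13 − 9 = 55; the blank must be 62 − 55 = 7.
Row 3 has 25 + 24 − 1 − 1 + 7 = 54; the blank must be 62 − 54 = 8.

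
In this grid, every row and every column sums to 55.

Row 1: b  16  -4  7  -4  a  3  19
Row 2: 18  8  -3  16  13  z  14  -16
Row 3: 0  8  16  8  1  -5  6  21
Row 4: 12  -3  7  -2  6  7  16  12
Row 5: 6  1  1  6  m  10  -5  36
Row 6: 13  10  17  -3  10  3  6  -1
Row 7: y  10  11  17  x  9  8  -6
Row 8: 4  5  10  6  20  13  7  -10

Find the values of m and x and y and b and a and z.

Row 5 has 6 + 1 + 1 + 6 + 10 − 5 + 36 = 55; the blank must be 55 − 55 = 0.
Row 2 has 18 + 8 − 3 + 16 + 13 + 14 − 16 = 50; the blank must be 55 − 50 = 5.
Column 5 has -4 + 13 + 1 + 6 + 0 + 10 + 20 = 46; the blank must be 55 − 46 = 9.
Column 6 has 5 − 5 + 7 + 10 + 3 + 9 + 13 = 42; the blank must be 55 − 42 = 13.
Row 1 has 16 − 4 + 7 − 4 + 13 + 3 + 19 = 50; the blank must be 55 − 50 = 5.
Row 7 has 10 + 11 + 17 + 9 + 9 + 8 − 6 = 58; the blank must be 55 − 58 = -3.

m = 0, x = 9, y = -3, b = 5, a = 13, z = 5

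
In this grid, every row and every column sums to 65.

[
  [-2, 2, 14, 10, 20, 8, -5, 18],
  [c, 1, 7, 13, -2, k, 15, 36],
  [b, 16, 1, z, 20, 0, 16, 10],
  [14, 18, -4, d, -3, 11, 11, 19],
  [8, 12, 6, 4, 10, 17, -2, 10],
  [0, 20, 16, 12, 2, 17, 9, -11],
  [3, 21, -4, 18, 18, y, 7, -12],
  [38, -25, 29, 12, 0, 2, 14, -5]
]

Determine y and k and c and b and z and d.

y = 14, k = -4, c = -1, b = 5, z = -3, d = -1

Row 7 has 3 + 21 − 4 + 18 + 18 + 7 − 12 = 51; the blank must be 65 − 51 = 14.
Column 6 has 8 + 0 + 11 + 17 + 17 + 14 + 2 = 69; the blank must be 65 − 69 = -4.
Row 4 has 14 + 18 − 4 − 3 + 11 + 11 + 19 = 66; the blank must be 65 − 66 = -1.
Column 4 has 10 + 13 − 1 + 4 + 12 + 18 + 12 = 68; the blank must be 65 − 68 = -3.
Row 3 has 16 + 1 − 3 + 20 + 0 + 16 + 10 = 60; the blank must be 65 − 60 = 5.
Row 2 has 1 + 7 + 13 − 2 − 4 + 15 + 36 = 66; the blank must be 65 − 66 = -1.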